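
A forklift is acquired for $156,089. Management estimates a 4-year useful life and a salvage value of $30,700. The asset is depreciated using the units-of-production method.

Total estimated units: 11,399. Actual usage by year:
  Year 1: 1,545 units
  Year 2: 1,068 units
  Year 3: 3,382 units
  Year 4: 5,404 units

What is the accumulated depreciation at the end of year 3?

$65,945

Depreciable base = $156,089 − $30,700 = $125,389.
Rate = $125,389 / 11,399 units = $11 per unit.
Year 1: 1,545 × $11 = $16,995. Book value $139,094.
Year 2: 1,068 × $11 = $11,748. Book value $127,346.
Year 3: 3,382 × $11 = $37,202. Book value $90,144.
Accumulated through year 3 = $156,089 − $90,144 = $65,945.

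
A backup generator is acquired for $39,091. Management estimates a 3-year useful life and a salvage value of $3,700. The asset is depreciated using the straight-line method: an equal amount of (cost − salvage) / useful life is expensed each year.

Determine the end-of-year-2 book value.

Depreciable base = $39,091 − $3,700 = $35,391.
Annual expense = $35,391 / 3 = $11,797.
End of year 1: book value $27,294.
End of year 2: book value $15,497.

$15,497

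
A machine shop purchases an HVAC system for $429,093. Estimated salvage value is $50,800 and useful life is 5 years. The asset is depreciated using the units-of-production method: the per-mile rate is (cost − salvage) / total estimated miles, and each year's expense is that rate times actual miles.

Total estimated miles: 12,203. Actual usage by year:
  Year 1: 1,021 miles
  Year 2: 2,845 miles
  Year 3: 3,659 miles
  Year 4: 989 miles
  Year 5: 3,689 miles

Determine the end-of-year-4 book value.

Depreciable base = $429,093 − $50,800 = $378,293.
Rate = $378,293 / 12,203 miles = $31 per mile.
Year 1: 1,021 × $31 = $31,651. Book value $397,442.
Year 2: 2,845 × $31 = $88,195. Book value $309,247.
Year 3: 3,659 × $31 = $113,429. Book value $195,818.
Year 4: 989 × $31 = $30,659. Book value $165,159.

$165,159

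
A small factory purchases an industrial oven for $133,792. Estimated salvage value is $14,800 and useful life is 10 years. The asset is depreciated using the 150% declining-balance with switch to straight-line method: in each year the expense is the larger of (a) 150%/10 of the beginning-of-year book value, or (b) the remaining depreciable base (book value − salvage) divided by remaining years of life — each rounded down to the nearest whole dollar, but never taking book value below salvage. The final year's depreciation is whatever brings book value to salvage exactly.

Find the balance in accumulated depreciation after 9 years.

$110,078

Depreciable base = $133,792 − $14,800 = $118,992.
Year 1: DB = ⌊$133,792 × 150%/10⌋ = $20,068; SL = ⌊$118,992/10⌋ = $11,899 → take DB $20,068. Book value $113,724.
Year 2: DB = ⌊$113,724 × 150%/10⌋ = $17,058; SL = ⌊$98,924/9⌋ = $10,991 → take DB $17,058. Book value $96,666.
Year 3: DB = ⌊$96,666 × 150%/10⌋ = $14,499; SL = ⌊$81,866/8⌋ = $10,233 → take DB $14,499. Book value $82,167.
Year 4: DB = ⌊$82,167 × 150%/10⌋ = $12,325; SL = ⌊$67,367/7⌋ = $9,623 → take DB $12,325. Book value $69,842.
Year 5: DB = ⌊$69,842 × 150%/10⌋ = $10,476; SL = ⌊$55,042/6⌋ = $9,173 → take DB $10,476. Book value $59,366.
Year 6: DB = ⌊$59,366 × 150%/10⌋ = $8,904; SL = ⌊$44,566/5⌋ = $8,913 → take SL $8,913. Book value $50,453.
Year 7: DB = ⌊$50,453 × 150%/10⌋ = $7,567; SL = ⌊$35,653/4⌋ = $8,913 → take SL $8,913. Book value $41,540.
Year 8: DB = ⌊$41,540 × 150%/10⌋ = $6,231; SL = ⌊$26,740/3⌋ = $8,913 → take SL $8,913. Book value $32,627.
Year 9: DB = ⌊$32,627 × 150%/10⌋ = $4,894; SL = ⌊$17,827/2⌋ = $8,913 → take SL $8,913. Book value $23,714.
Accumulated through year 9 = $133,792 − $23,714 = $110,078.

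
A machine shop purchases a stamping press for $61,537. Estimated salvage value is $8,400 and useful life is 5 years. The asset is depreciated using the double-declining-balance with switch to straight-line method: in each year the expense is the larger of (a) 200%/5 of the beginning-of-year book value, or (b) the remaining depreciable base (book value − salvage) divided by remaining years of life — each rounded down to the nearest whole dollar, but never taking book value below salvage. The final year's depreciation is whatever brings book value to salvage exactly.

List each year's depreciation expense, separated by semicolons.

$24,614; $14,769; $8,861; $4,893; $0

Depreciable base = $61,537 − $8,400 = $53,137.
Year 1: DB = ⌊$61,537 × 200%/5⌋ = $24,614; SL = ⌊$53,137/5⌋ = $10,627 → take DB $24,614. Book value $36,923.
Year 2: DB = ⌊$36,923 × 200%/5⌋ = $14,769; SL = ⌊$28,523/4⌋ = $7,130 → take DB $14,769. Book value $22,154.
Year 3: DB = ⌊$22,154 × 200%/5⌋ = $8,861; SL = ⌊$13,754/3⌋ = $4,584 → take DB $8,861. Book value $13,293.
Year 4: DB = ⌊$13,293 × 200%/5⌋ = $5,317; SL = ⌊$4,893/2⌋ = $2,446 → take DB $5,317, capped at $4,893. Book value $8,400.
Year 5 (final): $8,400 − $8,400 = $0. Book value $8,400.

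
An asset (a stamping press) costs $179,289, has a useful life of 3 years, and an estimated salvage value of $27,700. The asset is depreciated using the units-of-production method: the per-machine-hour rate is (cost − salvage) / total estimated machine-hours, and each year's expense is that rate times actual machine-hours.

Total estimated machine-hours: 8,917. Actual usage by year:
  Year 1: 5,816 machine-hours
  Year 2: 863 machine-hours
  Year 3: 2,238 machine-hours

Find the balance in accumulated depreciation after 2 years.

Depreciable base = $179,289 − $27,700 = $151,589.
Rate = $151,589 / 8,917 machine-hours = $17 per machine-hour.
Year 1: 5,816 × $17 = $98,872. Book value $80,417.
Year 2: 863 × $17 = $14,671. Book value $65,746.
Accumulated through year 2 = $179,289 − $65,746 = $113,543.

$113,543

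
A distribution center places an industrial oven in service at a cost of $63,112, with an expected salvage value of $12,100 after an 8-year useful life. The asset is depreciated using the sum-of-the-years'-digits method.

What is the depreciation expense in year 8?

Depreciable base = $63,112 − $12,100 = $51,012.
Sum of the years' digits = 8+7+6+5+4+3+2+1 = 36.
Year 1: $51,012 × 8/36 = $11,336. Book value $51,776.
Year 2: $51,012 × 7/36 = $9,919. Book value $41,857.
Year 3: $51,012 × 6/36 = $8,502. Book value $33,355.
Year 4: $51,012 × 5/36 = $7,085. Book value $26,270.
Year 5: $51,012 × 4/36 = $5,668. Book value $20,602.
Year 6: $51,012 × 3/36 = $4,251. Book value $16,351.
Year 7: $51,012 × 2/36 = $2,834. Book value $13,517.
Year 8: $51,012 × 1/36 = $1,417. Book value $12,100.

$1,417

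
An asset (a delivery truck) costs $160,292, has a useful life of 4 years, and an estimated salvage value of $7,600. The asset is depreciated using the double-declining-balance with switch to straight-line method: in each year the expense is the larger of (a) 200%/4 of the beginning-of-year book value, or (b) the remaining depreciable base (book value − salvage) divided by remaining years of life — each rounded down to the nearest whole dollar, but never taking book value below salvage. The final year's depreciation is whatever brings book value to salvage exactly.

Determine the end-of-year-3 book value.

Depreciable base = $160,292 − $7,600 = $152,692.
Year 1: DB = ⌊$160,292 × 200%/4⌋ = $80,146; SL = ⌊$152,692/4⌋ = $38,173 → take DB $80,146. Book value $80,146.
Year 2: DB = ⌊$80,146 × 200%/4⌋ = $40,073; SL = ⌊$72,546/3⌋ = $24,182 → take DB $40,073. Book value $40,073.
Year 3: DB = ⌊$40,073 × 200%/4⌋ = $20,036; SL = ⌊$32,473/2⌋ = $16,236 → take DB $20,036. Book value $20,037.

$20,037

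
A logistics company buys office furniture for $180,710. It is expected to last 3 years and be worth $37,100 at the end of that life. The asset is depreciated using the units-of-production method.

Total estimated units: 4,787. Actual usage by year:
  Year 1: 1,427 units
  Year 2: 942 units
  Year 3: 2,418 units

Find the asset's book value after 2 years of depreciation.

$109,640

Depreciable base = $180,710 − $37,100 = $143,610.
Rate = $143,610 / 4,787 units = $30 per unit.
Year 1: 1,427 × $30 = $42,810. Book value $137,900.
Year 2: 942 × $30 = $28,260. Book value $109,640.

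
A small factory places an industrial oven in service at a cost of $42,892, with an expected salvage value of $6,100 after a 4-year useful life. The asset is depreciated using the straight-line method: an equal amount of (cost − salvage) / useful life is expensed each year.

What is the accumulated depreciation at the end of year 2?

Depreciable base = $42,892 − $6,100 = $36,792.
Annual expense = $36,792 / 4 = $9,198.
End of year 1: book value $33,694.
End of year 2: book value $24,496.
Accumulated through year 2 = $42,892 − $24,496 = $18,396.

$18,396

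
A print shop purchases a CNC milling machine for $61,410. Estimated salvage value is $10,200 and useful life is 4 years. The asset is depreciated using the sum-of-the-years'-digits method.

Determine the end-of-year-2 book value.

Depreciable base = $61,410 − $10,200 = $51,210.
Sum of the years' digits = 4+3+2+1 = 10.
Year 1: $51,210 × 4/10 = $20,484. Book value $40,926.
Year 2: $51,210 × 3/10 = $15,363. Book value $25,563.

$25,563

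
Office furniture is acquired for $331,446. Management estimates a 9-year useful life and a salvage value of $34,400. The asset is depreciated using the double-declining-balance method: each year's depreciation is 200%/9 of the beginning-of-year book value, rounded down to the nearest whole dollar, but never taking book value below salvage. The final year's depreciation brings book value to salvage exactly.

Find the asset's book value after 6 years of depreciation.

Depreciable base = $331,446 − $34,400 = $297,046.
Year 1: ⌊$331,446 × 200%/9⌋ = $73,654. Book value $257,792.
Year 2: ⌊$257,792 × 200%/9⌋ = $57,287. Book value $200,505.
Year 3: ⌊$200,505 × 200%/9⌋ = $44,556. Book value $155,949.
Year 4: ⌊$155,949 × 200%/9⌋ = $34,655. Book value $121,294.
Year 5: ⌊$121,294 × 200%/9⌋ = $26,954. Book value $94,340.
Year 6: ⌊$94,340 × 200%/9⌋ = $20,964. Book value $73,376.

$73,376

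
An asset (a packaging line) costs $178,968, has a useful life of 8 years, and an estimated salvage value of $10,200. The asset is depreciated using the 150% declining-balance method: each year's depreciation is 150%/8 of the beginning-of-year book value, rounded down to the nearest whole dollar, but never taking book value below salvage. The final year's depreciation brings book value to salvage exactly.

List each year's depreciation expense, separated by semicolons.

Depreciable base = $178,968 − $10,200 = $168,768.
Year 1: ⌊$178,968 × 150%/8⌋ = $33,556. Book value $145,412.
Year 2: ⌊$145,412 × 150%/8⌋ = $27,264. Book value $118,148.
Year 3: ⌊$118,148 × 150%/8⌋ = $22,152. Book value $95,996.
Year 4: ⌊$95,996 × 150%/8⌋ = $17,999. Book value $77,997.
Year 5: ⌊$77,997 × 150%/8⌋ = $14,624. Book value $63,373.
Year 6: ⌊$63,373 × 150%/8⌋ = $11,882. Book value $51,491.
Year 7: ⌊$51,491 × 150%/8⌋ = $9,654. Book value $41,837.
Year 8 (final): $41,837 − $10,200 = $31,637. Book value $10,200.

$33,556; $27,264; $22,152; $17,999; $14,624; $11,882; $9,654; $31,637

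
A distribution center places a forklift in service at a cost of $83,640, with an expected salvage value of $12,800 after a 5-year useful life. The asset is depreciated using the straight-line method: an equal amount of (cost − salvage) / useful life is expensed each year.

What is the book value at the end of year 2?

$55,304

Depreciable base = $83,640 − $12,800 = $70,840.
Annual expense = $70,840 / 5 = $14,168.
End of year 1: book value $69,472.
End of year 2: book value $55,304.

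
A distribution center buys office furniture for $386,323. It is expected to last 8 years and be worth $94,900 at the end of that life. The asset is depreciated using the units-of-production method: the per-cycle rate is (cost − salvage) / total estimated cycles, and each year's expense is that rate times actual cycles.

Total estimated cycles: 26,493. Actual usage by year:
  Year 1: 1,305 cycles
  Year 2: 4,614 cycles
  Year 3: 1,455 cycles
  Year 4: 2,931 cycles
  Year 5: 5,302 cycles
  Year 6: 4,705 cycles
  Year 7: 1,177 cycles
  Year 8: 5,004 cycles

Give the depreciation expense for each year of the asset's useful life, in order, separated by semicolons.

$14,355; $50,754; $16,005; $32,241; $58,322; $51,755; $12,947; $55,044

Depreciable base = $386,323 − $94,900 = $291,423.
Rate = $291,423 / 26,493 cycles = $11 per cycle.
Year 1: 1,305 × $11 = $14,355. Book value $371,968.
Year 2: 4,614 × $11 = $50,754. Book value $321,214.
Year 3: 1,455 × $11 = $16,005. Book value $305,209.
Year 4: 2,931 × $11 = $32,241. Book value $272,968.
Year 5: 5,302 × $11 = $58,322. Book value $214,646.
Year 6: 4,705 × $11 = $51,755. Book value $162,891.
Year 7: 1,177 × $11 = $12,947. Book value $149,944.
Year 8: 5,004 × $11 = $55,044. Book value $94,900.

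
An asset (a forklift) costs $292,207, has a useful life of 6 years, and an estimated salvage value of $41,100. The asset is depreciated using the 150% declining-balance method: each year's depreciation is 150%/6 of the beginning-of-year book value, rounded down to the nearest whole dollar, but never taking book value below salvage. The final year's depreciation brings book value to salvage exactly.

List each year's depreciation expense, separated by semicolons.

$73,051; $54,789; $41,091; $30,819; $23,114; $28,243

Depreciable base = $292,207 − $41,100 = $251,107.
Year 1: ⌊$292,207 × 150%/6⌋ = $73,051. Book value $219,156.
Year 2: ⌊$219,156 × 150%/6⌋ = $54,789. Book value $164,367.
Year 3: ⌊$164,367 × 150%/6⌋ = $41,091. Book value $123,276.
Year 4: ⌊$123,276 × 150%/6⌋ = $30,819. Book value $92,457.
Year 5: ⌊$92,457 × 150%/6⌋ = $23,114. Book value $69,343.
Year 6 (final): $69,343 − $41,100 = $28,243. Book value $41,100.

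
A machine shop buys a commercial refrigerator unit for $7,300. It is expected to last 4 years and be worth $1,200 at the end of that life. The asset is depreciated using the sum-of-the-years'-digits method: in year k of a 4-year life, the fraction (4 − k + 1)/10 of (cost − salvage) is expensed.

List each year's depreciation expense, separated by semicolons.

$2,440; $1,830; $1,220; $610

Depreciable base = $7,300 − $1,200 = $6,100.
Sum of the years' digits = 4+3+2+1 = 10.
Year 1: $6,100 × 4/10 = $2,440. Book value $4,860.
Year 2: $6,100 × 3/10 = $1,830. Book value $3,030.
Year 3: $6,100 × 2/10 = $1,220. Book value $1,810.
Year 4: $6,100 × 1/10 = $610. Book value $1,200.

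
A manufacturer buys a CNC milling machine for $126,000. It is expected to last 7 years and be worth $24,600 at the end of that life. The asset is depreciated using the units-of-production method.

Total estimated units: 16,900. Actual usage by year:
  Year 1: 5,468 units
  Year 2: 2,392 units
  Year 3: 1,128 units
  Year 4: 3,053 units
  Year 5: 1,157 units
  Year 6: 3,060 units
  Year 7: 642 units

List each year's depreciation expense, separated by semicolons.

Depreciable base = $126,000 − $24,600 = $101,400.
Rate = $101,400 / 16,900 units = $6 per unit.
Year 1: 5,468 × $6 = $32,808. Book value $93,192.
Year 2: 2,392 × $6 = $14,352. Book value $78,840.
Year 3: 1,128 × $6 = $6,768. Book value $72,072.
Year 4: 3,053 × $6 = $18,318. Book value $53,754.
Year 5: 1,157 × $6 = $6,942. Book value $46,812.
Year 6: 3,060 × $6 = $18,360. Book value $28,452.
Year 7: 642 × $6 = $3,852. Book value $24,600.

$32,808; $14,352; $6,768; $18,318; $6,942; $18,360; $3,852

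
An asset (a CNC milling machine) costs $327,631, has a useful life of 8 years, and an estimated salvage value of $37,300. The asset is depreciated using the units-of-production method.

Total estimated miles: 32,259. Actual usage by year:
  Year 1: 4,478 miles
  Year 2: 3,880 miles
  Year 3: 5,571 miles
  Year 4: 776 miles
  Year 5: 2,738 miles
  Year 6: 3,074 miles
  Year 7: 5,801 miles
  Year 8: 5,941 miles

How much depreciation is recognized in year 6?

Depreciable base = $327,631 − $37,300 = $290,331.
Rate = $290,331 / 32,259 miles = $9 per mile.
Year 1: 4,478 × $9 = $40,302. Book value $287,329.
Year 2: 3,880 × $9 = $34,920. Book value $252,409.
Year 3: 5,571 × $9 = $50,139. Book value $202,270.
Year 4: 776 × $9 = $6,984. Book value $195,286.
Year 5: 2,738 × $9 = $24,642. Book value $170,644.
Year 6: 3,074 × $9 = $27,666. Book value $142,978.

$27,666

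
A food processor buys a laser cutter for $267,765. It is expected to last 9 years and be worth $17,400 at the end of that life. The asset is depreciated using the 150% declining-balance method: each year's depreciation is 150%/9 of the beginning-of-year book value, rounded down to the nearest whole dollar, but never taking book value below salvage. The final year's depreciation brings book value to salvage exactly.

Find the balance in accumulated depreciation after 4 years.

Depreciable base = $267,765 − $17,400 = $250,365.
Year 1: ⌊$267,765 × 150%/9⌋ = $44,627. Book value $223,138.
Year 2: ⌊$223,138 × 150%/9⌋ = $37,189. Book value $185,949.
Year 3: ⌊$185,949 × 150%/9⌋ = $30,991. Book value $154,958.
Year 4: ⌊$154,958 × 150%/9⌋ = $25,826. Book value $129,132.
Accumulated through year 4 = $267,765 − $129,132 = $138,633.

$138,633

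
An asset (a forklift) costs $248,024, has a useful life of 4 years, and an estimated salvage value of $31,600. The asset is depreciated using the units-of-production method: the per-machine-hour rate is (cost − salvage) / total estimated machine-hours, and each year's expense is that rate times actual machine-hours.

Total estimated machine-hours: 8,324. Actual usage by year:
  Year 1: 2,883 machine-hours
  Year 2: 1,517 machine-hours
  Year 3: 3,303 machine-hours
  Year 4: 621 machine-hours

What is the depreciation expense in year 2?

$39,442

Depreciable base = $248,024 − $31,600 = $216,424.
Rate = $216,424 / 8,324 machine-hours = $26 per machine-hour.
Year 1: 2,883 × $26 = $74,958. Book value $173,066.
Year 2: 1,517 × $26 = $39,442. Book value $133,624.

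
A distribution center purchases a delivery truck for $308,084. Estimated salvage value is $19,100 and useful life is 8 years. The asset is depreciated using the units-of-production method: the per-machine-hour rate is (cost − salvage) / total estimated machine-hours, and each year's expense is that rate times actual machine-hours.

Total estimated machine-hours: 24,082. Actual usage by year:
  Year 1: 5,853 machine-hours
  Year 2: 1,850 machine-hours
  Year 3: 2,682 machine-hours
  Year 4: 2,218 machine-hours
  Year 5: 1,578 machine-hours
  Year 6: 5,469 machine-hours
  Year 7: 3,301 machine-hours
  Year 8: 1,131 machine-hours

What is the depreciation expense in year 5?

$18,936

Depreciable base = $308,084 − $19,100 = $288,984.
Rate = $288,984 / 24,082 machine-hours = $12 per machine-hour.
Year 1: 5,853 × $12 = $70,236. Book value $237,848.
Year 2: 1,850 × $12 = $22,200. Book value $215,648.
Year 3: 2,682 × $12 = $32,184. Book value $183,464.
Year 4: 2,218 × $12 = $26,616. Book value $156,848.
Year 5: 1,578 × $12 = $18,936. Book value $137,912.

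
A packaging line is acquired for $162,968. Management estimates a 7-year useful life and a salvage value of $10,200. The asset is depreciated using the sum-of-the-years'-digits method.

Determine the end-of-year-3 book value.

Depreciable base = $162,968 − $10,200 = $152,768.
Sum of the years' digits = 7+6+5+4+3+2+1 = 28.
Year 1: $152,768 × 7/28 = $38,192. Book value $124,776.
Year 2: $152,768 × 6/28 = $32,736. Book value $92,040.
Year 3: $152,768 × 5/28 = $27,280. Book value $64,760.

$64,760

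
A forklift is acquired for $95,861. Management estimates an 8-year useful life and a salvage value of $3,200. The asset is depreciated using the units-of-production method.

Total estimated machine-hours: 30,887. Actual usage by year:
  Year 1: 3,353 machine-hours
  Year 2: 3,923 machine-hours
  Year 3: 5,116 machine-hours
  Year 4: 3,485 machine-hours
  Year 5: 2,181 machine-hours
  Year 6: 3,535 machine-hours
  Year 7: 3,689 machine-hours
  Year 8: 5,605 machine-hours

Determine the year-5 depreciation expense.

Depreciable base = $95,861 − $3,200 = $92,661.
Rate = $92,661 / 30,887 machine-hours = $3 per machine-hour.
Year 1: 3,353 × $3 = $10,059. Book value $85,802.
Year 2: 3,923 × $3 = $11,769. Book value $74,033.
Year 3: 5,116 × $3 = $15,348. Book value $58,685.
Year 4: 3,485 × $3 = $10,455. Book value $48,230.
Year 5: 2,181 × $3 = $6,543. Book value $41,687.

$6,543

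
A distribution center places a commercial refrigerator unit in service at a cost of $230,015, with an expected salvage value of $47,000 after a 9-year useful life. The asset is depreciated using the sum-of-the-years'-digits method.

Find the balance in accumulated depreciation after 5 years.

Depreciable base = $230,015 − $47,000 = $183,015.
Sum of the years' digits = 9+8+7+6+5+4+3+2+1 = 45.
Year 1: $183,015 × 9/45 = $36,603. Book value $193,412.
Year 2: $183,015 × 8/45 = $32,536. Book value $160,876.
Year 3: $183,015 × 7/45 = $28,469. Book value $132,407.
Year 4: $183,015 × 6/45 = $24,402. Book value $108,005.
Year 5: $183,015 × 5/45 = $20,335. Book value $87,670.
Accumulated through year 5 = $230,015 − $87,670 = $142,345.

$142,345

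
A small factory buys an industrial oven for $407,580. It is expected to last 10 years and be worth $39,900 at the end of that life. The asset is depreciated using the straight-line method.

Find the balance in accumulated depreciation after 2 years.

$73,536

Depreciable base = $407,580 − $39,900 = $367,680.
Annual expense = $367,680 / 10 = $36,768.
End of year 1: book value $370,812.
End of year 2: book value $334,044.
Accumulated through year 2 = $407,580 − $334,044 = $73,536.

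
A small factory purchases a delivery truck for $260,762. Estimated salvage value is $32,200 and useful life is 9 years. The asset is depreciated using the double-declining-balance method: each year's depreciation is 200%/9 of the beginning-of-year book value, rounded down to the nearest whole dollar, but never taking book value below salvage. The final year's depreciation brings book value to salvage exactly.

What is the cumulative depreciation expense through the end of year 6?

$203,034

Depreciable base = $260,762 − $32,200 = $228,562.
Year 1: ⌊$260,762 × 200%/9⌋ = $57,947. Book value $202,815.
Year 2: ⌊$202,815 × 200%/9⌋ = $45,070. Book value $157,745.
Year 3: ⌊$157,745 × 200%/9⌋ = $35,054. Book value $122,691.
Year 4: ⌊$122,691 × 200%/9⌋ = $27,264. Book value $95,427.
Year 5: ⌊$95,427 × 200%/9⌋ = $21,206. Book value $74,221.
Year 6: ⌊$74,221 × 200%/9⌋ = $16,493. Book value $57,728.
Accumulated through year 6 = $260,762 − $57,728 = $203,034.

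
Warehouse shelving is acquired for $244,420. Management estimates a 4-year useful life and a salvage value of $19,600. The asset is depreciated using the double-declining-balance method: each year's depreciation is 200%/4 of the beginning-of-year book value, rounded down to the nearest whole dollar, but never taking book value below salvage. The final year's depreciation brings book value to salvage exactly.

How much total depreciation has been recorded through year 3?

$213,867

Depreciable base = $244,420 − $19,600 = $224,820.
Year 1: ⌊$244,420 × 200%/4⌋ = $122,210. Book value $122,210.
Year 2: ⌊$122,210 × 200%/4⌋ = $61,105. Book value $61,105.
Year 3: ⌊$61,105 × 200%/4⌋ = $30,552. Book value $30,553.
Accumulated through year 3 = $244,420 − $30,553 = $213,867.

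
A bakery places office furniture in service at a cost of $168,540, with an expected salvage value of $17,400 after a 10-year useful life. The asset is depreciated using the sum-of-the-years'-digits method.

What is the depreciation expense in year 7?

$10,992

Depreciable base = $168,540 − $17,400 = $151,140.
Sum of the years' digits = 10+9+8+7+6+5+4+3+2+1 = 55.
Year 1: $151,140 × 10/55 = $27,480. Book value $141,060.
Year 2: $151,140 × 9/55 = $24,732. Book value $116,328.
Year 3: $151,140 × 8/55 = $21,984. Book value $94,344.
Year 4: $151,140 × 7/55 = $19,236. Book value $75,108.
Year 5: $151,140 × 6/55 = $16,488. Book value $58,620.
Year 6: $151,140 × 5/55 = $13,740. Book value $44,880.
Year 7: $151,140 × 4/55 = $10,992. Book value $33,888.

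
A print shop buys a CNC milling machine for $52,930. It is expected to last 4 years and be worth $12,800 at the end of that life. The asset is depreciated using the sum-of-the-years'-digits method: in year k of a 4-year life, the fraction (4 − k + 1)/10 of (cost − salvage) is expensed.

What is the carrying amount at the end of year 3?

Depreciable base = $52,930 − $12,800 = $40,130.
Sum of the years' digits = 4+3+2+1 = 10.
Year 1: $40,130 × 4/10 = $16,052. Book value $36,878.
Year 2: $40,130 × 3/10 = $12,039. Book value $24,839.
Year 3: $40,130 × 2/10 = $8,026. Book value $16,813.

$16,813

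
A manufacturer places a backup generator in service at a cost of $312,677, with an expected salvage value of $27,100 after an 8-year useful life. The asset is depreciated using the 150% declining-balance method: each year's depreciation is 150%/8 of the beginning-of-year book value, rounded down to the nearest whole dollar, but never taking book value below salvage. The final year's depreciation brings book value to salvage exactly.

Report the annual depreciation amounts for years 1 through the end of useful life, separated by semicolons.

$58,626; $47,634; $38,703; $31,446; $25,550; $20,759; $16,867; $45,992

Depreciable base = $312,677 − $27,100 = $285,577.
Year 1: ⌊$312,677 × 150%/8⌋ = $58,626. Book value $254,051.
Year 2: ⌊$254,051 × 150%/8⌋ = $47,634. Book value $206,417.
Year 3: ⌊$206,417 × 150%/8⌋ = $38,703. Book value $167,714.
Year 4: ⌊$167,714 × 150%/8⌋ = $31,446. Book value $136,268.
Year 5: ⌊$136,268 × 150%/8⌋ = $25,550. Book value $110,718.
Year 6: ⌊$110,718 × 150%/8⌋ = $20,759. Book value $89,959.
Year 7: ⌊$89,959 × 150%/8⌋ = $16,867. Book value $73,092.
Year 8 (final): $73,092 − $27,100 = $45,992. Book value $27,100.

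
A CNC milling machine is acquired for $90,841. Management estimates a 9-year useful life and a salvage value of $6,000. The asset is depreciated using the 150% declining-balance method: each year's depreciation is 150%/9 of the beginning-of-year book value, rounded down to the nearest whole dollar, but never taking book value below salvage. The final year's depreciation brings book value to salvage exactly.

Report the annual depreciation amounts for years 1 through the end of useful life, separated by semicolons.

$15,140; $12,616; $10,514; $8,761; $7,301; $6,084; $5,070; $4,225; $15,130

Depreciable base = $90,841 − $6,000 = $84,841.
Year 1: ⌊$90,841 × 150%/9⌋ = $15,140. Book value $75,701.
Year 2: ⌊$75,701 × 150%/9⌋ = $12,616. Book value $63,085.
Year 3: ⌊$63,085 × 150%/9⌋ = $10,514. Book value $52,571.
Year 4: ⌊$52,571 × 150%/9⌋ = $8,761. Book value $43,810.
Year 5: ⌊$43,810 × 150%/9⌋ = $7,301. Book value $36,509.
Year 6: ⌊$36,509 × 150%/9⌋ = $6,084. Book value $30,425.
Year 7: ⌊$30,425 × 150%/9⌋ = $5,070. Book value $25,355.
Year 8: ⌊$25,355 × 150%/9⌋ = $4,225. Book value $21,130.
Year 9 (final): $21,130 − $6,000 = $15,130. Book value $6,000.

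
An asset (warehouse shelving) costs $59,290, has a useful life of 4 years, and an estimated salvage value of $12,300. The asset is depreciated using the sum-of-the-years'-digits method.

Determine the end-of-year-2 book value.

Depreciable base = $59,290 − $12,300 = $46,990.
Sum of the years' digits = 4+3+2+1 = 10.
Year 1: $46,990 × 4/10 = $18,796. Book value $40,494.
Year 2: $46,990 × 3/10 = $14,097. Book value $26,397.

$26,397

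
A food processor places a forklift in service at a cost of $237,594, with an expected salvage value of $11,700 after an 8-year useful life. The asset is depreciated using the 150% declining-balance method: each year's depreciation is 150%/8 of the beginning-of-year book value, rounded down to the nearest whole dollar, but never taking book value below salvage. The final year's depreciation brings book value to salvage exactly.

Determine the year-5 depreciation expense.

$19,414

Depreciable base = $237,594 − $11,700 = $225,894.
Year 1: ⌊$237,594 × 150%/8⌋ = $44,548. Book value $193,046.
Year 2: ⌊$193,046 × 150%/8⌋ = $36,196. Book value $156,850.
Year 3: ⌊$156,850 × 150%/8⌋ = $29,409. Book value $127,441.
Year 4: ⌊$127,441 × 150%/8⌋ = $23,895. Book value $103,546.
Year 5: ⌊$103,546 × 150%/8⌋ = $19,414. Book value $84,132.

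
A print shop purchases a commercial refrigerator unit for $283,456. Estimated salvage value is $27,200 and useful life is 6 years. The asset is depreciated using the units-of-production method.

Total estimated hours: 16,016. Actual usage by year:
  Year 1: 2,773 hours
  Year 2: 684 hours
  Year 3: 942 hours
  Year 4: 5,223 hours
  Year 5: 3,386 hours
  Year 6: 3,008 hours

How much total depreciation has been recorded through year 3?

Depreciable base = $283,456 − $27,200 = $256,256.
Rate = $256,256 / 16,016 hours = $16 per hour.
Year 1: 2,773 × $16 = $44,368. Book value $239,088.
Year 2: 684 × $16 = $10,944. Book value $228,144.
Year 3: 942 × $16 = $15,072. Book value $213,072.
Accumulated through year 3 = $283,456 − $213,072 = $70,384.

$70,384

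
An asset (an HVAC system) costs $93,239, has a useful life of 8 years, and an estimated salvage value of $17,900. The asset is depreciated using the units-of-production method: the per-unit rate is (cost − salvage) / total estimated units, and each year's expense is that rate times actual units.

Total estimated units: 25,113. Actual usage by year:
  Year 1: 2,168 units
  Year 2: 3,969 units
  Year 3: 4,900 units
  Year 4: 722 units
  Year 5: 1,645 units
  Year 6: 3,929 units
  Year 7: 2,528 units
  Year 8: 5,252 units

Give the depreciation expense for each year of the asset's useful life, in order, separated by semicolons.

$6,504; $11,907; $14,700; $2,166; $4,935; $11,787; $7,584; $15,756

Depreciable base = $93,239 − $17,900 = $75,339.
Rate = $75,339 / 25,113 units = $3 per unit.
Year 1: 2,168 × $3 = $6,504. Book value $86,735.
Year 2: 3,969 × $3 = $11,907. Book value $74,828.
Year 3: 4,900 × $3 = $14,700. Book value $60,128.
Year 4: 722 × $3 = $2,166. Book value $57,962.
Year 5: 1,645 × $3 = $4,935. Book value $53,027.
Year 6: 3,929 × $3 = $11,787. Book value $41,240.
Year 7: 2,528 × $3 = $7,584. Book value $33,656.
Year 8: 5,252 × $3 = $15,756. Book value $17,900.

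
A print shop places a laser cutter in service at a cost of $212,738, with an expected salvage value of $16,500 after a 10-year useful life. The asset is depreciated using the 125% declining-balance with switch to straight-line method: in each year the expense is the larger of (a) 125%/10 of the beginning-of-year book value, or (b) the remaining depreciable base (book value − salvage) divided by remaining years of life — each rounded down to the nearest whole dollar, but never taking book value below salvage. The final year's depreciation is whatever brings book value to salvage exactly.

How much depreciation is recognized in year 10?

Depreciable base = $212,738 − $16,500 = $196,238.
Year 1: DB = ⌊$212,738 × 125%/10⌋ = $26,592; SL = ⌊$196,238/10⌋ = $19,623 → take DB $26,592. Book value $186,146.
Year 2: DB = ⌊$186,146 × 125%/10⌋ = $23,268; SL = ⌊$169,646/9⌋ = $18,849 → take DB $23,268. Book value $162,878.
Year 3: DB = ⌊$162,878 × 125%/10⌋ = $20,359; SL = ⌊$146,378/8⌋ = $18,297 → take DB $20,359. Book value $142,519.
Year 4: DB = ⌊$142,519 × 125%/10⌋ = $17,814; SL = ⌊$126,019/7⌋ = $18,002 → take SL $18,002. Book value $124,517.
Year 5: DB = ⌊$124,517 × 125%/10⌋ = $15,564; SL = ⌊$108,017/6⌋ = $18,002 → take SL $18,002. Book value $106,515.
Year 6: DB = ⌊$106,515 × 125%/10⌋ = $13,314; SL = ⌊$90,015/5⌋ = $18,003 → take SL $18,003. Book value $88,512.
Year 7: DB = ⌊$88,512 × 125%/10⌋ = $11,064; SL = ⌊$72,012/4⌋ = $18,003 → take SL $18,003. Book value $70,509.
Year 8: DB = ⌊$70,509 × 125%/10⌋ = $8,813; SL = ⌊$54,009/3⌋ = $18,003 → take SL $18,003. Book value $52,506.
Year 9: DB = ⌊$52,506 × 125%/10⌋ = $6,563; SL = ⌊$36,006/2⌋ = $18,003 → take SL $18,003. Book value $34,503.
Year 10 (final): $34,503 − $16,500 = $18,003. Book value $16,500.

$18,003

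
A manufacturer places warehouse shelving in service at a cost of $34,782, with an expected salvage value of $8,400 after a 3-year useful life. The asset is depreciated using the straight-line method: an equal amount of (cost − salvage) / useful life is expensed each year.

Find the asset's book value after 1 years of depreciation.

Depreciable base = $34,782 − $8,400 = $26,382.
Annual expense = $26,382 / 3 = $8,794.
End of year 1: book value $25,988.

$25,988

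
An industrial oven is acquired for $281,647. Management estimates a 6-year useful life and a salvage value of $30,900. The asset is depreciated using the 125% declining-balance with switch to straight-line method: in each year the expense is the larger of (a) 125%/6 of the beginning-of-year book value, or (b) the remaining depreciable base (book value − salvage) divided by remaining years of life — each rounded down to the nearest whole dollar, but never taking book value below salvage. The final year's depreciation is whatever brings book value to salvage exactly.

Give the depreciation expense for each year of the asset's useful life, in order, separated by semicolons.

$58,676; $46,452; $36,774; $36,281; $36,282; $36,282

Depreciable base = $281,647 − $30,900 = $250,747.
Year 1: DB = ⌊$281,647 × 125%/6⌋ = $58,676; SL = ⌊$250,747/6⌋ = $41,791 → take DB $58,676. Book value $222,971.
Year 2: DB = ⌊$222,971 × 125%/6⌋ = $46,452; SL = ⌊$192,071/5⌋ = $38,414 → take DB $46,452. Book value $176,519.
Year 3: DB = ⌊$176,519 × 125%/6⌋ = $36,774; SL = ⌊$145,619/4⌋ = $36,404 → take DB $36,774. Book value $139,745.
Year 4: DB = ⌊$139,745 × 125%/6⌋ = $29,113; SL = ⌊$108,845/3⌋ = $36,281 → take SL $36,281. Book value $103,464.
Year 5: DB = ⌊$103,464 × 125%/6⌋ = $21,555; SL = ⌊$72,564/2⌋ = $36,282 → take SL $36,282. Book value $67,182.
Year 6 (final): $67,182 − $30,900 = $36,282. Book value $30,900.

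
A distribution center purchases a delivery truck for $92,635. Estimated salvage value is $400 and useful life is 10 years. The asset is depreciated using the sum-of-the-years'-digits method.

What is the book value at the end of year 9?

$2,077

Depreciable base = $92,635 − $400 = $92,235.
Sum of the years' digits = 10+9+8+7+6+5+4+3+2+1 = 55.
Year 1: $92,235 × 10/55 = $16,770. Book value $75,865.
Year 2: $92,235 × 9/55 = $15,093. Book value $60,772.
Year 3: $92,235 × 8/55 = $13,416. Book value $47,356.
Year 4: $92,235 × 7/55 = $11,739. Book value $35,617.
Year 5: $92,235 × 6/55 = $10,062. Book value $25,555.
Year 6: $92,235 × 5/55 = $8,385. Book value $17,170.
Year 7: $92,235 × 4/55 = $6,708. Book value $10,462.
Year 8: $92,235 × 3/55 = $5,031. Book value $5,431.
Year 9: $92,235 × 2/55 = $3,354. Book value $2,077.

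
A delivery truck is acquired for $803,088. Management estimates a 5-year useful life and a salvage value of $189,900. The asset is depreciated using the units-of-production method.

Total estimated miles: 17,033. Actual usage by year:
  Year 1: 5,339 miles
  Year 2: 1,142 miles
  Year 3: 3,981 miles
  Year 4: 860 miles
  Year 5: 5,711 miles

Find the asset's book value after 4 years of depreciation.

$395,496

Depreciable base = $803,088 − $189,900 = $613,188.
Rate = $613,188 / 17,033 miles = $36 per mile.
Year 1: 5,339 × $36 = $192,204. Book value $610,884.
Year 2: 1,142 × $36 = $41,112. Book value $569,772.
Year 3: 3,981 × $36 = $143,316. Book value $426,456.
Year 4: 860 × $36 = $30,960. Book value $395,496.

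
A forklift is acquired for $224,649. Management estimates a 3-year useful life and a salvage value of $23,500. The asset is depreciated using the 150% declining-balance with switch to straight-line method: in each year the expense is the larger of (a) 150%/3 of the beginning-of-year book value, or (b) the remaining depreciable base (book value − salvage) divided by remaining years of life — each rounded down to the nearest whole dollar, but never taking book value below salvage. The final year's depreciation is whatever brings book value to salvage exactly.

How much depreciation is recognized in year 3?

$32,663

Depreciable base = $224,649 − $23,500 = $201,149.
Year 1: DB = ⌊$224,649 × 150%/3⌋ = $112,324; SL = ⌊$201,149/3⌋ = $67,049 → take DB $112,324. Book value $112,325.
Year 2: DB = ⌊$112,325 × 150%/3⌋ = $56,162; SL = ⌊$88,825/2⌋ = $44,412 → take DB $56,162. Book value $56,163.
Year 3 (final): $56,163 − $23,500 = $32,663. Book value $23,500.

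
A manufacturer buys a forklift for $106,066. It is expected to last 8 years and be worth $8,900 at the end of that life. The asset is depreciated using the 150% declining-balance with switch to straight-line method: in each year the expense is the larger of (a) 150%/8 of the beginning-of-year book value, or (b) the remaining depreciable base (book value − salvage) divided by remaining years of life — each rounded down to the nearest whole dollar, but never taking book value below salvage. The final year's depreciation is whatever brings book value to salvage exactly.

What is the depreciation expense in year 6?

$9,331

Depreciable base = $106,066 − $8,900 = $97,166.
Year 1: DB = ⌊$106,066 × 150%/8⌋ = $19,887; SL = ⌊$97,166/8⌋ = $12,145 → take DB $19,887. Book value $86,179.
Year 2: DB = ⌊$86,179 × 150%/8⌋ = $16,158; SL = ⌊$77,279/7⌋ = $11,039 → take DB $16,158. Book value $70,021.
Year 3: DB = ⌊$70,021 × 150%/8⌋ = $13,128; SL = ⌊$61,121/6⌋ = $10,186 → take DB $13,128. Book value $56,893.
Year 4: DB = ⌊$56,893 × 150%/8⌋ = $10,667; SL = ⌊$47,993/5⌋ = $9,598 → take DB $10,667. Book value $46,226.
Year 5: DB = ⌊$46,226 × 150%/8⌋ = $8,667; SL = ⌊$37,326/4⌋ = $9,331 → take SL $9,331. Book value $36,895.
Year 6: DB = ⌊$36,895 × 150%/8⌋ = $6,917; SL = ⌊$27,995/3⌋ = $9,331 → take SL $9,331. Book value $27,564.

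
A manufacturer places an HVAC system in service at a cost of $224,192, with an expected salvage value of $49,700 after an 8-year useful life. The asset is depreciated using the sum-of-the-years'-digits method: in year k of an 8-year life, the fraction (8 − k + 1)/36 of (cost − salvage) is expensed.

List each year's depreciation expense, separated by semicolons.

$38,776; $33,929; $29,082; $24,235; $19,388; $14,541; $9,694; $4,847

Depreciable base = $224,192 − $49,700 = $174,492.
Sum of the years' digits = 8+7+6+5+4+3+2+1 = 36.
Year 1: $174,492 × 8/36 = $38,776. Book value $185,416.
Year 2: $174,492 × 7/36 = $33,929. Book value $151,487.
Year 3: $174,492 × 6/36 = $29,082. Book value $122,405.
Year 4: $174,492 × 5/36 = $24,235. Book value $98,170.
Year 5: $174,492 × 4/36 = $19,388. Book value $78,782.
Year 6: $174,492 × 3/36 = $14,541. Book value $64,241.
Year 7: $174,492 × 2/36 = $9,694. Book value $54,547.
Year 8: $174,492 × 1/36 = $4,847. Book value $49,700.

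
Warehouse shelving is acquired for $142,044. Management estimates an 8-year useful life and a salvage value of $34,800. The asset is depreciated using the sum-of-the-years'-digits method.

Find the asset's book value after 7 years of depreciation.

$37,779

Depreciable base = $142,044 − $34,800 = $107,244.
Sum of the years' digits = 8+7+6+5+4+3+2+1 = 36.
Year 1: $107,244 × 8/36 = $23,832. Book value $118,212.
Year 2: $107,244 × 7/36 = $20,853. Book value $97,359.
Year 3: $107,244 × 6/36 = $17,874. Book value $79,485.
Year 4: $107,244 × 5/36 = $14,895. Book value $64,590.
Year 5: $107,244 × 4/36 = $11,916. Book value $52,674.
Year 6: $107,244 × 3/36 = $8,937. Book value $43,737.
Year 7: $107,244 × 2/36 = $5,958. Book value $37,779.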